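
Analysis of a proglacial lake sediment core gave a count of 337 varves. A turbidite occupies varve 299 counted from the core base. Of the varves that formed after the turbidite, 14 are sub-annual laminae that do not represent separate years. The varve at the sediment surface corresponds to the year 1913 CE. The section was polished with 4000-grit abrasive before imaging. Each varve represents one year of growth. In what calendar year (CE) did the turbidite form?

1889 CE

Between varve 299 and the sediment surface there are 337 − 299 = 38 varves.
38 − 14 false = 24 true varves after the turbidite.
1913 − 24 = 1889 CE.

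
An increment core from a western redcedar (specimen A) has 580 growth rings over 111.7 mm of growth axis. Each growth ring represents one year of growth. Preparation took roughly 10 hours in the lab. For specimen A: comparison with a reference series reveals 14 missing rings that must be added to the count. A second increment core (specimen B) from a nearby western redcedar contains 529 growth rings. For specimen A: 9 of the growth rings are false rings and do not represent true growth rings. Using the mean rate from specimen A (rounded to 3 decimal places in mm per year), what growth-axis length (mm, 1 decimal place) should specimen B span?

Specimen A: adjusted count: 580 − 9 + 14 = 585 growth rings.
A: Mean rate = 111.7 mm / 585 years ≈ 0.191 mm per year.
B's length ≈ 0.191 × 529 = 101.0 mm.

101.0 mm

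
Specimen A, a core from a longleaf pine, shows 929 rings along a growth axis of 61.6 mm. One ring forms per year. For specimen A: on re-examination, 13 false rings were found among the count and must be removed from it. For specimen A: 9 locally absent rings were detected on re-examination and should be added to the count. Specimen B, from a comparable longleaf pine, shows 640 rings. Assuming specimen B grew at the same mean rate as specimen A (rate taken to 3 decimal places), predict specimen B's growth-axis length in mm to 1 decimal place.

42.9 mm

Specimen A: adjusted count: 929 − 13 + 9 = 925 rings.
A: Extension rate ≈ 61.6 / 925 = 0.067 mm/yr.
B's length ≈ 0.067 × 640 = 42.9 mm.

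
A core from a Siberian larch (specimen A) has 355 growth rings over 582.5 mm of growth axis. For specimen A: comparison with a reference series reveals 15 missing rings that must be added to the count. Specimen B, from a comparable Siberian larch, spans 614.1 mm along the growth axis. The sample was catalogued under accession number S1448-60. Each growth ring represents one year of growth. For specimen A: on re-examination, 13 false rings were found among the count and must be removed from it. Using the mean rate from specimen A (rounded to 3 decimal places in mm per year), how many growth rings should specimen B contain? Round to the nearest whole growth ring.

Specimen A: adjusted count: 355 − 13 + 15 = 357 growth rings.
A: Extension rate ≈ 582.5 / 357 = 1.632 mm/yr.
For B, 614.1 / 1.632 = 376.29 years ≈ 376 growth rings.

376 growth rings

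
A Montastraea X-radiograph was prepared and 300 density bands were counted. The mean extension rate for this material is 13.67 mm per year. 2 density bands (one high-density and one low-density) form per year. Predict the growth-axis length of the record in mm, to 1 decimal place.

Dividing by 2 density bands per year: 300 / 2 = 150 years.
Predicted length = 13.67 mm/year × 150 years = 2050.5 mm.

2050.5 mm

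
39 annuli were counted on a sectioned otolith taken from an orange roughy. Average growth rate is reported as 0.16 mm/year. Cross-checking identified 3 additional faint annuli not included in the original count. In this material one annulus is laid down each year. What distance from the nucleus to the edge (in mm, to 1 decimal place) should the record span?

6.7 mm

Correcting the raw count gives 39 + 3 = 42 true annuli.
Predicted length = 0.16 mm/year × 42 years = 6.7 mm.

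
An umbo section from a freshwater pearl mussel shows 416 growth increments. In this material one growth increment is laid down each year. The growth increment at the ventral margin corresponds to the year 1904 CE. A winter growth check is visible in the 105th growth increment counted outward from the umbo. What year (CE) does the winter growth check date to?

Between growth increment 105 and the ventral margin there are 416 − 105 = 311 growth increments.
The growth increment at the ventral margin is 1904 CE, so the winter growth check dates to 1904 − 311 = 1593 CE.

1593 CE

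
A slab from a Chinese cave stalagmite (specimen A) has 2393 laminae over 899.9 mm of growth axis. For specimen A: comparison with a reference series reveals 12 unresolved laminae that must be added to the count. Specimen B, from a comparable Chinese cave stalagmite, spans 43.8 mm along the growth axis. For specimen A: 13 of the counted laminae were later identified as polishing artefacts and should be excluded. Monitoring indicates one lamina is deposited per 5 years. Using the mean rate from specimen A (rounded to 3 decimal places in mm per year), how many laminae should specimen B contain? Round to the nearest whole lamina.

117 laminae

Specimen A: after corrections the count is 2393 − 13 + 12 = 2392 laminae.
Specimen A: 2392 laminae at 5 years each span 2392 × 5 = 11960 years.
A: Extension rate ≈ 899.9 / 11960 = 0.075 mm/yr.
For B, 43.8 / 0.075 = 584.00 years; at 5 years per lamina that is 584.00 / 5 ≈ 117 laminae.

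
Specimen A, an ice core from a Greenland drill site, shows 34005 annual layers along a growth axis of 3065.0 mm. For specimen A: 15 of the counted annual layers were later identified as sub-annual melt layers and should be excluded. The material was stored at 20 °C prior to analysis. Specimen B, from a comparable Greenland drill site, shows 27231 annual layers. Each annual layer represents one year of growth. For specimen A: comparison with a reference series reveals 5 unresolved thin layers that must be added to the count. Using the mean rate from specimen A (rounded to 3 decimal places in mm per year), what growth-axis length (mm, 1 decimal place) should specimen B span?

Specimen A: correcting the raw count gives 34005 − 15 + 5 = 33995 true annual layers.
A: 3065.0 mm over 33995 years gives 3065.0 / 33995 ≈ 0.090 mm/yr.
Length of B = 0.090 × 27231 = 2450.8 mm.

2450.8 mm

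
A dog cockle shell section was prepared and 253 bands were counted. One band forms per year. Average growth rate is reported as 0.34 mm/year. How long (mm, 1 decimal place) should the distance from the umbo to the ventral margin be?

86.0 mm

The record spans 253 years at 0.34 mm per year.
253 years at 0.34 mm/year gives 0.34 × 253 = 86.0 mm.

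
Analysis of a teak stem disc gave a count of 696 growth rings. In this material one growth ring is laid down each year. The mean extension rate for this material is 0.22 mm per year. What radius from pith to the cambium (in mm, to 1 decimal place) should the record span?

The record spans 696 years at 0.22 mm per year.
Predicted length = 0.22 mm/year × 696 years = 153.1 mm.

153.1 mm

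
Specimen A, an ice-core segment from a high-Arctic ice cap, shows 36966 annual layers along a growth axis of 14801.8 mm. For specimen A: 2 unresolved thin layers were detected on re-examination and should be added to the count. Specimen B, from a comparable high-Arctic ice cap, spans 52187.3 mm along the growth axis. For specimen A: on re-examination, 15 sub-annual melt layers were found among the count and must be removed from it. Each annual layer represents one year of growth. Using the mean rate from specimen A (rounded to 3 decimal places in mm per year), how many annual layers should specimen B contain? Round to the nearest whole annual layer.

130143 annual layers

Specimen A: correcting the raw count gives 36966 − 15 + 2 = 36953 true annual layers.
A: 14801.8 mm over 36953 years gives 14801.8 / 36953 ≈ 0.401 mm/yr.
Specimen B: 52187.3 mm / 0.401 mm per year = 130142.89 years ≈ 130143 annual layers.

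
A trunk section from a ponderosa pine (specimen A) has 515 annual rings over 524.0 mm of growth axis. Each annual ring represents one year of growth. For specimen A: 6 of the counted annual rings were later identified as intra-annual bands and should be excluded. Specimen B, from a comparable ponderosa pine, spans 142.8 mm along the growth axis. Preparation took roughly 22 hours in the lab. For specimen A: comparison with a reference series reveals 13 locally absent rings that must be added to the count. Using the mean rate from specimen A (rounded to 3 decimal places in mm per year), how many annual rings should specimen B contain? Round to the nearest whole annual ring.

142 annual rings

Specimen A: correcting the raw count gives 515 − 6 + 13 = 522 true annual rings.
A: Mean rate = 524.0 mm / 522 years ≈ 1.004 mm/yr.
Specimen B: 142.8 mm / 1.004 mm per year = 142.23 years ≈ 142 annual rings.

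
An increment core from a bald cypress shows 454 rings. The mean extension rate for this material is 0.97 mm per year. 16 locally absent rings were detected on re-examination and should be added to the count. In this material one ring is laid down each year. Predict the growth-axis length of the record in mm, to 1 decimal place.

455.9 mm

After corrections the count is 454 + 16 = 470 rings.
Predicted length = 0.97 mm/year × 470 years = 455.9 mm.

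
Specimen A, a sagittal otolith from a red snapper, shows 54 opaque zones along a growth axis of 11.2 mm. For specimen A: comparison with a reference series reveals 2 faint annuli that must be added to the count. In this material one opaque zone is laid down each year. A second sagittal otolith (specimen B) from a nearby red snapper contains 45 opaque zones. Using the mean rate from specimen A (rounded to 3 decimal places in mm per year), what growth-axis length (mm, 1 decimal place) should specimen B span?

9.0 mm

Specimen A: adjusted count: 54 + 2 = 56 opaque zones.
A: Mean rate = 11.2 mm / 56 years ≈ 0.200 mm per year.
B's length ≈ 0.200 × 45 = 9.0 mm.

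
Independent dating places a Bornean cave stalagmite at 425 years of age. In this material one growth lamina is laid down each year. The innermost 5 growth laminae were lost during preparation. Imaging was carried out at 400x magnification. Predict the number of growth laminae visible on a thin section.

420 growth laminae

One growth lamina per year gives 425 growth laminae over 425 years.
Subtracting the 5 growth laminae not captured gives 425 − 5 = 420 growth laminae in the record.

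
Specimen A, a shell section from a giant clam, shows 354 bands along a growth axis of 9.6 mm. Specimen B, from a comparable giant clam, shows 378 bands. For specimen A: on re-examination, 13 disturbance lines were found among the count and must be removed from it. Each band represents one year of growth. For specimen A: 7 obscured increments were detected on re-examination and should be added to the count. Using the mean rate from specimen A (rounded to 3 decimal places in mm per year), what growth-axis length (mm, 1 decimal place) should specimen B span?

Specimen A: after corrections the count is 354 − 13 + 7 = 348 bands.
A: Extension rate ≈ 9.6 / 348 = 0.028 mm/year.
For B, 0.028 mm/year × 378 years = 10.6 mm.

10.6 mm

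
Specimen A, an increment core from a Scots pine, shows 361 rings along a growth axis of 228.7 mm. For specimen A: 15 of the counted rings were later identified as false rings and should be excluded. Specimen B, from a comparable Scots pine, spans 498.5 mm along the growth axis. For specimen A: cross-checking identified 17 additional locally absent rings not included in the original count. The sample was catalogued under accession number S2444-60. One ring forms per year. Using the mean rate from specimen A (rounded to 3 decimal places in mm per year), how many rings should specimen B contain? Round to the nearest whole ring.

Specimen A: true ring count = 361 − 15 + 17 = 363.
A: 228.7 mm over 363 years gives 228.7 / 363 ≈ 0.630 mm/year.
B spans 498.5 / 0.630 = 791.27 years ≈ 791 rings.

791 rings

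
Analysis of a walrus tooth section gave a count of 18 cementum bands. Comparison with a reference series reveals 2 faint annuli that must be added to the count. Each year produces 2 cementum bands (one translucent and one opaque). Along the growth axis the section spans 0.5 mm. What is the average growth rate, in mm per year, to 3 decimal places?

Adjusted count: 18 + 2 = 20 cementum bands.
Dividing by 2 cementum bands per year: 20 / 2 = 10 years.
Extension rate ≈ 0.5 / 10 = 0.050 mm per year.

0.050 mm per year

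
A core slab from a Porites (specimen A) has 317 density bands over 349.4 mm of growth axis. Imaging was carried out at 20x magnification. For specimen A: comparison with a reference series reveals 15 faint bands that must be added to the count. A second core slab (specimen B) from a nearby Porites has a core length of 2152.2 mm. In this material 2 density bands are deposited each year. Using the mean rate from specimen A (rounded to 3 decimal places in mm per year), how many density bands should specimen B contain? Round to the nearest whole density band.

2045 density bands

Specimen A: true density band count = 317 + 15 = 332.
Specimen A: 332 density bands at 2 per year is 332 / 2 = 166 years.
A: 349.4 mm over 166 years gives 349.4 / 166 ≈ 2.105 mm per year.
Specimen B: 2152.2 mm / 2.105 mm per year = 1022.42 years; at 2 density bands per year that is 1022.42 × 2 ≈ 2045 density bands.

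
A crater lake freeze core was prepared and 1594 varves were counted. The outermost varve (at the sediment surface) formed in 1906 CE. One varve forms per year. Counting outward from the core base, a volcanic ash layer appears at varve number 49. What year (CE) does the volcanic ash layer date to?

361 CE

1594 − 49 = 1545 varves lie beyond the volcanic ash layer toward the sediment surface.
1906 − 1545 = 361 CE.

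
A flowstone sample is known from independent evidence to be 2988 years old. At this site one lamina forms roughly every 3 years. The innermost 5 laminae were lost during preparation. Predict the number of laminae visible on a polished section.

One lamina every 3 years means 2988 / 3 = 996 laminae.
Less the 5 uncaptured laminae: 996 − 5 = 991.

991 laminae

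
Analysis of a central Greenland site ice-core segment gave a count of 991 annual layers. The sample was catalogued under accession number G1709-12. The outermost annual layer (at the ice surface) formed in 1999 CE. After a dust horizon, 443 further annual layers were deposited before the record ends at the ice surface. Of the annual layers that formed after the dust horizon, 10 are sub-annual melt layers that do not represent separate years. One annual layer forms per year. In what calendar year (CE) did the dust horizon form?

1566 CE

There are 443 annual layers younger than the dust horizon.
443 − 10 false = 433 true annual layers after the dust horizon.
The annual layer at the ice surface is 1999 CE, so the dust horizon dates to 1999 − 433 = 1566 CE.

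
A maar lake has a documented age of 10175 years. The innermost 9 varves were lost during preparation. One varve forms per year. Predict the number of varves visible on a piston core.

10166 varves

Expected varves over 10175 years: 10175.
Less the 9 uncaptured varves: 10175 − 9 = 10166.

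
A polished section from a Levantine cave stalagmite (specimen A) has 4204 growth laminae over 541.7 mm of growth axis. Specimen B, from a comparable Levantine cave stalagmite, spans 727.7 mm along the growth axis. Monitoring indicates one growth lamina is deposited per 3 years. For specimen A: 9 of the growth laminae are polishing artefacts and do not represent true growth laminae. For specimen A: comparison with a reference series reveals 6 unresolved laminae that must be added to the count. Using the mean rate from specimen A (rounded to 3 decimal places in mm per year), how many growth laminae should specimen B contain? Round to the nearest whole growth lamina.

Specimen A: after corrections the count is 4204 − 9 + 6 = 4201 growth laminae.
Specimen A: 4201 growth laminae at 3 years each span 4201 × 3 = 12603 years.
A: 541.7 mm over 12603 years gives 541.7 / 12603 ≈ 0.043 mm per year.
Specimen B: 727.7 mm / 0.043 mm per year = 16923.26 years; at 3 years per growth lamina that is 16923.26 / 3 ≈ 5641 growth laminae.

5641 growth laminae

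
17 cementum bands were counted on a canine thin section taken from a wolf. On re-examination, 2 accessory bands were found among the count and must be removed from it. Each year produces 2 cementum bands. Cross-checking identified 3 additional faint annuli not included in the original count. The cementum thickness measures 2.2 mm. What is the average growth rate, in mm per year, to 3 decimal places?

0.244 mm per year

Correcting the raw count gives 17 − 2 + 3 = 18 true cementum bands.
With 2 cementum bands per year, 18 / 2 = 9 years.
Extension rate ≈ 2.2 / 9 = 0.244 mm per year.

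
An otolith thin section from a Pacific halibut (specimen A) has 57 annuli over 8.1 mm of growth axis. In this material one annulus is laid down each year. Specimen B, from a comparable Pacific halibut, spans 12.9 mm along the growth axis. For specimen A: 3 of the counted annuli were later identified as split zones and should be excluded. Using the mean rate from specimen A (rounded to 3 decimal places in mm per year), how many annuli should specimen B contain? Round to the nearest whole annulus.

Specimen A: true annulus count = 57 − 3 = 54.
A: Mean rate = 8.1 mm / 54 years ≈ 0.150 mm/yr.
B spans 12.9 / 0.150 = 86.00 years ≈ 86 annuli.

86 annuli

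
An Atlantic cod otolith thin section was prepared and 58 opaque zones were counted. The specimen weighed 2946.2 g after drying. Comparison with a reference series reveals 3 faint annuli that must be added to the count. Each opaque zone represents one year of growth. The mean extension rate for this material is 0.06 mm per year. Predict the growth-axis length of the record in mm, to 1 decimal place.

3.7 mm

True opaque zone count = 58 + 3 = 61.
Predicted length = 0.06 mm/year × 61 years = 3.7 mm.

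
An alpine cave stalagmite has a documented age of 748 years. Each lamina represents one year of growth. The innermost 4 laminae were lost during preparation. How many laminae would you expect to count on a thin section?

744 laminae

Expected laminae over 748 years: 748.
Less the 4 uncaptured laminae: 748 − 4 = 744.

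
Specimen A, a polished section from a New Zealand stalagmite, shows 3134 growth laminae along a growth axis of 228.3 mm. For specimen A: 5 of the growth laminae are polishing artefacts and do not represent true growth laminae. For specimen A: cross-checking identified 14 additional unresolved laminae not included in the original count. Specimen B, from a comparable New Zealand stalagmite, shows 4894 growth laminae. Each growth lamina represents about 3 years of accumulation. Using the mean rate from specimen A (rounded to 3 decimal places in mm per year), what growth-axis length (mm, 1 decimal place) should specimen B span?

352.4 mm

Specimen A: correcting the raw count gives 3134 − 5 + 14 = 3143 true growth laminae.
Specimen A: 3143 growth laminae at 3 years each span 3143 × 3 = 9429 years.
A: 228.3 mm over 9429 years gives 228.3 / 9429 ≈ 0.024 mm/year.
Specimen B: 4894 growth laminae at 3 years each span 4894 × 3 = 14682 years. B's length ≈ 0.024 × 14682 = 352.4 mm.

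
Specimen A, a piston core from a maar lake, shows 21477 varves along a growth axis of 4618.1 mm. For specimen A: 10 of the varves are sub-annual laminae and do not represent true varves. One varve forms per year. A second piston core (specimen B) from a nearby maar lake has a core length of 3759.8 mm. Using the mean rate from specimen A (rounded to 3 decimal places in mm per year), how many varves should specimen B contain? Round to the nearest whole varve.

17487 varves

Specimen A: true varve count = 21477 − 10 = 21467.
A: Mean rate = 4618.1 mm / 21467 years ≈ 0.215 mm/yr.
B spans 3759.8 / 0.215 = 17487.44 years ≈ 17487 varves.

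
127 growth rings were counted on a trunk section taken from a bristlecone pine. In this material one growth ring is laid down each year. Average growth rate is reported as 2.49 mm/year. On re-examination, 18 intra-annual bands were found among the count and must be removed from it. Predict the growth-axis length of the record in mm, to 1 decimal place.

True growth ring count = 127 − 18 = 109.
109 years at 2.49 mm/year gives 2.49 × 109 = 271.4 mm.

271.4 mm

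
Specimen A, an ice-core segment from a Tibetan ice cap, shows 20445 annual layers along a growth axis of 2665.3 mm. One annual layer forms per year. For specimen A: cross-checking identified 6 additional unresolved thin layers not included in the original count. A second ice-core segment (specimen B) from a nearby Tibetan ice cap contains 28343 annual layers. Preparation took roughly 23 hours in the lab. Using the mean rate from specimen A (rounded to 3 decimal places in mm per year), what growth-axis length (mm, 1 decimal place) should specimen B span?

3684.6 mm

Specimen A: after corrections the count is 20445 + 6 = 20451 annual layers.
A: Mean rate = 2665.3 mm / 20451 years ≈ 0.130 mm/yr.
B's length ≈ 0.130 × 28343 = 3684.6 mm.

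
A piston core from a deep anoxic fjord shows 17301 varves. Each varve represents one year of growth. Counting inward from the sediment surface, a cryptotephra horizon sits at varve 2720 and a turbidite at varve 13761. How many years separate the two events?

11041 yr

13761 − 2720 = 11041 varves lie between the two events.
One varve per year makes the interval 11041 years.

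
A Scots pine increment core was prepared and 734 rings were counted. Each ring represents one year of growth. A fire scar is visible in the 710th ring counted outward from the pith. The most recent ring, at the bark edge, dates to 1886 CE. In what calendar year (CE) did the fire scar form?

1862 CE

The fire scar sits at ring 710 from the pith, so 734 − 710 = 24 rings formed after it.
1886 − 24 = 1862 CE.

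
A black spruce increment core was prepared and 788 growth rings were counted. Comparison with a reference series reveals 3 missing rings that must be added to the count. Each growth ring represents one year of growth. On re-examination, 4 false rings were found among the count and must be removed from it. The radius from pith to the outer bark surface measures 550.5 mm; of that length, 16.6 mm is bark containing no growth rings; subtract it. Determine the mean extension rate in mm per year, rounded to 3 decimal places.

Correcting the raw count gives 788 − 4 + 3 = 787 true growth rings.
The growth record spans 550.5 − 16.6 = 533.9 mm.
Mean rate = 533.9 mm / 787 years ≈ 0.678 mm per year.

0.678 mm per year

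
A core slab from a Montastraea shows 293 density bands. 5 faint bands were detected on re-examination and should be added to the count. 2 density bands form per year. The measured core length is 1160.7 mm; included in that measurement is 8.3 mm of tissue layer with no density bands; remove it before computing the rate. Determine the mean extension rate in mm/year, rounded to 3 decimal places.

True density band count = 293 + 5 = 298.
With 2 density bands per year, 298 / 2 = 149 years.
The growth record spans 1160.7 − 8.3 = 1152.4 mm.
Extension rate ≈ 1152.4 / 149 = 7.734 mm/year.

7.734 mm/year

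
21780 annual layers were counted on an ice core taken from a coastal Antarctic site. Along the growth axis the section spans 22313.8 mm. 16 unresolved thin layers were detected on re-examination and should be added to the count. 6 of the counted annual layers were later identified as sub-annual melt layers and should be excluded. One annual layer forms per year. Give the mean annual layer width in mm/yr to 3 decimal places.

1.024 mm/yr

After corrections the count is 21780 − 6 + 16 = 21790 annual layers.
22313.8 mm over 21790 years gives 22313.8 / 21790 ≈ 1.024 mm/yr.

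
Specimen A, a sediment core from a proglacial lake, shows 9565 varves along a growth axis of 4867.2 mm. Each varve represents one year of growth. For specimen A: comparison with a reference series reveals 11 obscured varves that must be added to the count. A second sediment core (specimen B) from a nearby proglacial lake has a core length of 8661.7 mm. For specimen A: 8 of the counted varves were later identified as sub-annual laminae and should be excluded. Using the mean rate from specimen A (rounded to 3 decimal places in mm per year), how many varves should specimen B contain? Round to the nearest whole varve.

Specimen A: true varve count = 9565 − 8 + 11 = 9568.
A: Extension rate ≈ 4867.2 / 9568 = 0.509 mm/yr.
B spans 8661.7 / 0.509 = 17017.09 years ≈ 17017 varves.

17017 varves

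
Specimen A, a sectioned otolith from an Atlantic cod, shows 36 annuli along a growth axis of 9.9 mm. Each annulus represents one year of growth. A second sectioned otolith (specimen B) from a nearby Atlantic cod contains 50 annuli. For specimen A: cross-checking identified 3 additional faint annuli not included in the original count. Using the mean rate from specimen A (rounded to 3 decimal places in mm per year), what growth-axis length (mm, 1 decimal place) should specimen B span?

Specimen A: after corrections the count is 36 + 3 = 39 annuli.
A: Mean rate = 9.9 mm / 39 years ≈ 0.254 mm per year.
For B, 0.254 mm/year × 50 years = 12.7 mm.

12.7 mm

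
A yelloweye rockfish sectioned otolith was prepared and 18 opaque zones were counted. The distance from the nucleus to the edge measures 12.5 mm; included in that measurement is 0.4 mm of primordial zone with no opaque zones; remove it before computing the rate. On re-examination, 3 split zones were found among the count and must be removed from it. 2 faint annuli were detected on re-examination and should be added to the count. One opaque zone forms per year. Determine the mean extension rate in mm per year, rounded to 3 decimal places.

Adjusted count: 18 − 3 + 2 = 17 opaque zones.
The growth record spans 12.5 − 0.4 = 12.1 mm.
Mean rate = 12.1 mm / 17 years ≈ 0.712 mm per year.

0.712 mm per year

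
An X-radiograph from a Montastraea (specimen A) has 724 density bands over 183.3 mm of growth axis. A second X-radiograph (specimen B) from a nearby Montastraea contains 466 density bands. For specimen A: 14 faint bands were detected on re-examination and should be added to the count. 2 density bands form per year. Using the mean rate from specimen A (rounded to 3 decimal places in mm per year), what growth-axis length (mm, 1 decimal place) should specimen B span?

115.8 mm

Specimen A: after corrections the count is 724 + 14 = 738 density bands.
Specimen A: dividing by 2 density bands per year: 738 / 2 = 369 years.
A: Mean rate = 183.3 mm / 369 years ≈ 0.497 mm per year.
Specimen B: with 2 density bands per year, 466 / 2 = 233 years. For B, 0.497 mm/year × 233 years = 115.8 mm.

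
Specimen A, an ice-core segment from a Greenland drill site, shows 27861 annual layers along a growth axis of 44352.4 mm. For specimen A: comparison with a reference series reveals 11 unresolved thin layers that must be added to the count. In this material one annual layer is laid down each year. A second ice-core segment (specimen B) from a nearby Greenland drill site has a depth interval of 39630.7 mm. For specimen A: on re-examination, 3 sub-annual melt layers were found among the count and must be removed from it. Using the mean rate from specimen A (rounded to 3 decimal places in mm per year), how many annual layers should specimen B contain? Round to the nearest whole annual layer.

Specimen A: correcting the raw count gives 27861 − 3 + 11 = 27869 true annual layers.
A: Extension rate ≈ 44352.4 / 27869 = 1.591 mm/yr.
Specimen B: 39630.7 mm / 1.591 mm per year = 24909.30 years ≈ 24909 annual layers.

24909 annual layers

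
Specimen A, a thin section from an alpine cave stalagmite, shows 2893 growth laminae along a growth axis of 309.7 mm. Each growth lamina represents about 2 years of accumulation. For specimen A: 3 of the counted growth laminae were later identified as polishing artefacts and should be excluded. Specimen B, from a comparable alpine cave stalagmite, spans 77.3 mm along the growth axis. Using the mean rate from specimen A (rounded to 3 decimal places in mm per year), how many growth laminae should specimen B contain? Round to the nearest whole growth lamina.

716 growth laminae

Specimen A: true growth lamina count = 2893 − 3 = 2890.
Specimen A: 2890 growth laminae at 2 years each span 2890 × 2 = 5780 years.
A: Extension rate ≈ 309.7 / 5780 = 0.054 mm per year.
Specimen B: 77.3 mm / 0.054 mm per year = 1431.48 years; at 2 years per growth lamina that is 1431.48 / 2 ≈ 716 growth laminae.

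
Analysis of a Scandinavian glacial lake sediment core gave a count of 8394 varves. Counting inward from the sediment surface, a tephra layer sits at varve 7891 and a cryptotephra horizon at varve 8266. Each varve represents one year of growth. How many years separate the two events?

Separation: 8266 − 7891 = 375 varves.
One varve per year makes the interval 375 years.

375 years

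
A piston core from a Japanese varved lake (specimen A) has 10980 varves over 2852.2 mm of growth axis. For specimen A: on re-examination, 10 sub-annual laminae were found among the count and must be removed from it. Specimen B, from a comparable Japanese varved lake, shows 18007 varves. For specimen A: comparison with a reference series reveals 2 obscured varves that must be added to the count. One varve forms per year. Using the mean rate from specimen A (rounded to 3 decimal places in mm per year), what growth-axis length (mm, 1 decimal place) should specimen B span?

Specimen A: correcting the raw count gives 10980 − 10 + 2 = 10972 true varves.
A: 2852.2 mm over 10972 years gives 2852.2 / 10972 ≈ 0.260 mm per year.
B's length ≈ 0.260 × 18007 = 4681.8 mm.

4681.8 mm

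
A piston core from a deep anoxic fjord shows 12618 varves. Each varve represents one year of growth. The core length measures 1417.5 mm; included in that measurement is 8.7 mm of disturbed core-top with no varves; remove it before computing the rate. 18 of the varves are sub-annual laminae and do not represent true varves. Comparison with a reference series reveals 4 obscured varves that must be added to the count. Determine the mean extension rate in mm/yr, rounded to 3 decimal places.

0.112 mm/yr

Adjusted count: 12618 − 18 + 4 = 12604 varves.
Removing the 8.7 mm offcut leaves 1417.5 − 8.7 = 1408.8 mm.
Extension rate ≈ 1408.8 / 12604 = 0.112 mm/yr.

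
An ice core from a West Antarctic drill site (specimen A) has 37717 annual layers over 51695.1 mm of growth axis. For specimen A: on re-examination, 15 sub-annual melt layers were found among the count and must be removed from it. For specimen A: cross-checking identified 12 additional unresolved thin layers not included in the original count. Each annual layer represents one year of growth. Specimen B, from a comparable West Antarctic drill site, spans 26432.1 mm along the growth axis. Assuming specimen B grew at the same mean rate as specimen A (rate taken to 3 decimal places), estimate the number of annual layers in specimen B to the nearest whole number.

Specimen A: after corrections the count is 37717 − 15 + 12 = 37714 annual layers.
A: 51695.1 mm over 37714 years gives 51695.1 / 37714 ≈ 1.371 mm per year.
B spans 26432.1 / 1.371 = 19279.43 years ≈ 19279 annual layers.

19279 annual layers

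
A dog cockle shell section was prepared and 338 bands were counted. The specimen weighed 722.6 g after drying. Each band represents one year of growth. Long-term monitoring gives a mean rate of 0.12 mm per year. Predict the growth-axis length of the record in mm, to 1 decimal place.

40.6 mm

The record spans 338 years at 0.12 mm per year.
Length ≈ 0.12 × 338 = 40.6 mm.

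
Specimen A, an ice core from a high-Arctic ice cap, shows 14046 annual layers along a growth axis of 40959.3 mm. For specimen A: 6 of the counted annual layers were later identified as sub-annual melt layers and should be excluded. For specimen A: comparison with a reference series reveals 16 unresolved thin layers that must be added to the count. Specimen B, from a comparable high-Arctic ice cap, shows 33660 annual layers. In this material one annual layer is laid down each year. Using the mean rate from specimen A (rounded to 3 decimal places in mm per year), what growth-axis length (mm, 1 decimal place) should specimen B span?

Specimen A: after corrections the count is 14046 − 6 + 16 = 14056 annual layers.
A: Mean rate = 40959.3 mm / 14056 years ≈ 2.914 mm/year.
B's length ≈ 2.914 × 33660 = 98085.2 mm.

98085.2 mm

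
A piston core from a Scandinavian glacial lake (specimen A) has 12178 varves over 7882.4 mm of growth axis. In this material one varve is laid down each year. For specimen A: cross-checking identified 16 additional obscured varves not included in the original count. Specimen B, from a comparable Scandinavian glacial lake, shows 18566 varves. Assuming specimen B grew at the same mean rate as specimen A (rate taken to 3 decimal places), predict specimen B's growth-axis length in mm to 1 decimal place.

Specimen A: adjusted count: 12178 + 16 = 12194 varves.
A: Extension rate ≈ 7882.4 / 12194 = 0.646 mm/year.
Length of B = 0.646 × 18566 = 11993.6 mm.

11993.6 mm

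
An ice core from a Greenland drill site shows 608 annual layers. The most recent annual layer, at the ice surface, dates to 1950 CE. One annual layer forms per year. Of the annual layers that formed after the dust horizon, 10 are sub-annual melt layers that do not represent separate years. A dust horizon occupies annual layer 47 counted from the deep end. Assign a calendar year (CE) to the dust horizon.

1399 CE

The dust horizon sits at annual layer 47 from the deep end, so 608 − 47 = 561 annual layers formed after it.
Removing the 10 false annual layers leaves 561 − 10 = 551 true annual layers beyond the dust horizon.
The annual layer at the ice surface is 1950 CE, so the dust horizon dates to 1950 − 551 = 1399 CE.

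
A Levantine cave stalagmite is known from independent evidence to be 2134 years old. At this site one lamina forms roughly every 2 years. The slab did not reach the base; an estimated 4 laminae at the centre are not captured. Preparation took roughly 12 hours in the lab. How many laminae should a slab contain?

1063 laminae

At 2 years per lamina, 2134 / 2 = 1067 laminae are expected.
Subtracting the 4 laminae not captured gives 1067 − 4 = 1063 laminae in the record.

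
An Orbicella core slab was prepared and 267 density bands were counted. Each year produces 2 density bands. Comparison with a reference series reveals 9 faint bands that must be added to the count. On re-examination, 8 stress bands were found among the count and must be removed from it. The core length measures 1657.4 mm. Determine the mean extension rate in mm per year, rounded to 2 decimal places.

12.37 mm per year

Correcting the raw count gives 267 − 8 + 9 = 268 true density bands.
With 2 density bands per year, 268 / 2 = 134 years.
Extension rate ≈ 1657.4 / 134 = 12.37 mm per year.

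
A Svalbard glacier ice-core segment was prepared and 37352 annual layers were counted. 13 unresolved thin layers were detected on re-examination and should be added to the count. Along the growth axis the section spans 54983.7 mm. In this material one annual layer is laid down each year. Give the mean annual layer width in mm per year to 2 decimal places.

Correcting the raw count gives 37352 + 13 = 37365 true annual layers.
54983.7 mm over 37365 years gives 54983.7 / 37365 ≈ 1.47 mm per year.

1.47 mm per year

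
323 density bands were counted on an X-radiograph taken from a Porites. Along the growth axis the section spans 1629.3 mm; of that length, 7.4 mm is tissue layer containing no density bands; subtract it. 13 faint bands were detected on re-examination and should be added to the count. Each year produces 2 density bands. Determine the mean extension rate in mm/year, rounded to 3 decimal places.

9.654 mm/year

After corrections the count is 323 + 13 = 336 density bands.
336 density bands at 2 per year is 336 / 2 = 168 years.
Net length = 1629.3 − 7.4 = 1621.9 mm.
Extension rate ≈ 1621.9 / 168 = 9.654 mm/year.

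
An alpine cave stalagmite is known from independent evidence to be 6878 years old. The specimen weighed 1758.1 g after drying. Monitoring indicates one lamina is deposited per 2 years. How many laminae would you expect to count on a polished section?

At 2 years per lamina, 6878 / 2 = 3439 laminae are expected.
So 3439 laminae should be present.

3439 laminae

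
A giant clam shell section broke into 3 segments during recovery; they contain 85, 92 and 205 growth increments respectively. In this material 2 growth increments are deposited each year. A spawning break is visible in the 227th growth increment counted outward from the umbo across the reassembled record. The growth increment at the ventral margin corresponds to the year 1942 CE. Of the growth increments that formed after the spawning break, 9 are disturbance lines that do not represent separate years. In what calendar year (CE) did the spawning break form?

1869 CE

Total growth increments = 85 + 92 + 205 = 382.
382 − 227 = 155 growth increments lie beyond the spawning break toward the ventral margin.
Excluding 9 false growth increments: 155 − 9 = 146.
146 growth increments at 2 per year is 146 / 2 = 73 years.
1942 − 73 = 1869 CE.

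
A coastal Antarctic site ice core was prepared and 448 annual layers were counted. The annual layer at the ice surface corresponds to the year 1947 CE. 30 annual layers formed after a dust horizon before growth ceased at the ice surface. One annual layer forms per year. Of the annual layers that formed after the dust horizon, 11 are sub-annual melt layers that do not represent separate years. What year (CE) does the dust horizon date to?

30 annual layers post-date the dust horizon.
Removing the 11 false annual layers leaves 30 − 11 = 19 true annual layers beyond the dust horizon.
1947 − 19 = 1928 CE.

1928 CE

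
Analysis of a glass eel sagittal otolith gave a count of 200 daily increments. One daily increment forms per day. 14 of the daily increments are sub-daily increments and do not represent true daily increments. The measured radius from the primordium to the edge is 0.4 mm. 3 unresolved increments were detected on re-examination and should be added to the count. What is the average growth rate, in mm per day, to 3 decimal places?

Adjusted count: 200 − 14 + 3 = 189 daily increments.
0.4 mm over 189 days gives 0.4 / 189 ≈ 0.002 mm per day.

0.002 mm per day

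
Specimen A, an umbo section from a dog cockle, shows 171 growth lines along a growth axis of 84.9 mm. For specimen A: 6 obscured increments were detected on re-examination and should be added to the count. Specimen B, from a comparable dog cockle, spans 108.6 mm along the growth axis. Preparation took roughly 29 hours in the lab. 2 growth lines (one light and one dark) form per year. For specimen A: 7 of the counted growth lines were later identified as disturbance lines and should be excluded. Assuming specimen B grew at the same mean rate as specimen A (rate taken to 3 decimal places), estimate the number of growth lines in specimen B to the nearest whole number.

217 growth lines

Specimen A: true growth line count = 171 − 7 + 6 = 170.
Specimen A: dividing by 2 growth lines per year: 170 / 2 = 85 years.
A: 84.9 mm over 85 years gives 84.9 / 85 ≈ 0.999 mm/year.
B spans 108.6 / 0.999 = 108.71 years; at 2 growth lines per year that is 108.71 × 2 ≈ 217 growth lines.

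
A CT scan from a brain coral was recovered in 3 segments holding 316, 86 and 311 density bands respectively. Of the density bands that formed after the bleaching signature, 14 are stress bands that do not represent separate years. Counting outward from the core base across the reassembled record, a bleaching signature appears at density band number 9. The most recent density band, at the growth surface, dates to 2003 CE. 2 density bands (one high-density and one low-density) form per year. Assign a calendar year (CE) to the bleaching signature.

Total density bands = 316 + 86 + 311 = 713.
Between density band 9 and the growth surface there are 713 − 9 = 704 density bands.
Excluding 14 false density bands: 704 − 14 = 690.
Dividing by 2 density bands per year: 690 / 2 = 345 years.
2003 − 345 = 1658 CE.

1658 CE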